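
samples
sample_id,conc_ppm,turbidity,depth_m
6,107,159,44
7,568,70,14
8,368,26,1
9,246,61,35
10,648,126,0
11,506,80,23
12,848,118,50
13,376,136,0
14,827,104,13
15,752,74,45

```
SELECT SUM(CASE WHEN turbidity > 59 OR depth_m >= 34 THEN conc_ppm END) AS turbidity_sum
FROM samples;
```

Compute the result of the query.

4878

sample_id=6: ✓ → 107
sample_id=7: ✓ → 568
sample_id=8: ✗
sample_id=9: ✓ → 246
sample_id=10: ✓ → 648
sample_id=11: ✓ → 506
sample_id=12: ✓ → 848
sample_id=13: ✓ → 376
sample_id=14: ✓ → 827
sample_id=15: ✓ → 752
turbidity_sum = 107 + 568 + 246 + 648 + 506 + 848 + 376 + 827 + 752 = 4878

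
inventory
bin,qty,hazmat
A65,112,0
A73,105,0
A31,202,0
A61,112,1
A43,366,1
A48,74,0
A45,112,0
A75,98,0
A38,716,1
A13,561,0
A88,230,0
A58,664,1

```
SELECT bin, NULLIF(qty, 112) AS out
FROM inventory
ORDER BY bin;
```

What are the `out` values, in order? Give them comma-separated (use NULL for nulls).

bin=A13: qty=561 vs 112: differ → 561
bin=A31: qty=202 vs 112: differ → 202
bin=A38: qty=716 vs 112: differ → 716
bin=A43: qty=366 vs 112: differ → 366
bin=A45: qty=112 vs 112: equal → NULL
bin=A48: qty=74 vs 112: differ → 74
bin=A58: qty=664 vs 112: differ → 664
bin=A61: qty=112 vs 112: equal → NULL
bin=A65: qty=112 vs 112: equal → NULL
bin=A73: qty=105 vs 112: differ → 105
bin=A75: qty=98 vs 112: differ → 98
bin=A88: qty=230 vs 112: differ → 230

561, 202, 716, 366, NULL, 74, 664, NULL, NULL, 105, 98, 230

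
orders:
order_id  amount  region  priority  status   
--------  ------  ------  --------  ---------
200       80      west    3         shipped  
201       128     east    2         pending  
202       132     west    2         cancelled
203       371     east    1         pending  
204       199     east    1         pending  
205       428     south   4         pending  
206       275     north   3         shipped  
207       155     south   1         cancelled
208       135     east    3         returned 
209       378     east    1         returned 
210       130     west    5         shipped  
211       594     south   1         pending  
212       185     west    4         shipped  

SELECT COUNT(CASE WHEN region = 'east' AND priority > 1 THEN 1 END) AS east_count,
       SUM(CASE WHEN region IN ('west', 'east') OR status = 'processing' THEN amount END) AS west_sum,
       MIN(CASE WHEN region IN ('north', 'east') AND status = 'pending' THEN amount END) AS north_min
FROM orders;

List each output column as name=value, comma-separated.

east_count=2, west_sum=1738, north_min=128

[east_count: region = 'east' AND priority > 1]
order_id=200: ✗
order_id=201: ✓ → 1
order_id=202: ✗
order_id=203: ✗
order_id=204: ✗
order_id=205: ✗
order_id=206: ✗
order_id=207: ✗
order_id=208: ✓ → 1
order_id=209: ✗
order_id=210: ✗
order_id=211: ✗
order_id=212: ✗
east_count = COUNT(1, 1) = 2
—
[west_sum: region IN ('west', 'east') OR status = 'processing']
order_id=200: ✓ → 80
order_id=201: ✓ → 128
order_id=202: ✓ → 132
order_id=203: ✓ → 371
order_id=204: ✓ → 199
order_id=205: ✗
order_id=206: ✗
order_id=207: ✗
order_id=208: ✓ → 135
order_id=209: ✓ → 378
order_id=210: ✓ → 130
order_id=211: ✗
order_id=212: ✓ → 185
west_sum = 80 + 128 + 132 + 371 + 199 + 135 + 378 + 130 + 185 = 1738
—
[north_min: region IN ('north', 'east') AND status = 'pending']
order_id=200: ✗
order_id=201: ✓ → 128
order_id=202: ✗
order_id=203: ✓ → 371
order_id=204: ✓ → 199
order_id=205: ✗
order_id=206: ✗
order_id=207: ✗
order_id=208: ✗
order_id=209: ✗
order_id=210: ✗
order_id=211: ✗
order_id=212: ✗
north_min = MIN(128, 371, 199) = 128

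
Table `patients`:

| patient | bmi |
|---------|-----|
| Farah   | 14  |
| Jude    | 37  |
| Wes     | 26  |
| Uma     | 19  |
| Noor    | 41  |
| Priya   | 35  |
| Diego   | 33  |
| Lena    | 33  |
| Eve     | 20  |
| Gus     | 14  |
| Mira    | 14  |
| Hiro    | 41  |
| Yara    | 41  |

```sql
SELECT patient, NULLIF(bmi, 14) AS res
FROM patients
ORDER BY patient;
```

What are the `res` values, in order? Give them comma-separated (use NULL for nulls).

33, 20, NULL, NULL, 41, 37, 33, NULL, 41, 35, 19, 26, 41

patient=Diego: bmi=33 vs 14: differ → 33
patient=Eve: bmi=20 vs 14: differ → 20
patient=Farah: bmi=14 vs 14: equal → NULL
patient=Gus: bmi=14 vs 14: equal → NULL
patient=Hiro: bmi=41 vs 14: differ → 41
patient=Jude: bmi=37 vs 14: differ → 37
patient=Lena: bmi=33 vs 14: differ → 33
patient=Mira: bmi=14 vs 14: equal → NULL
patient=Noor: bmi=41 vs 14: differ → 41
patient=Priya: bmi=35 vs 14: differ → 35
patient=Uma: bmi=19 vs 14: differ → 19
patient=Wes: bmi=26 vs 14: differ → 26
patient=Yara: bmi=41 vs 14: differ → 41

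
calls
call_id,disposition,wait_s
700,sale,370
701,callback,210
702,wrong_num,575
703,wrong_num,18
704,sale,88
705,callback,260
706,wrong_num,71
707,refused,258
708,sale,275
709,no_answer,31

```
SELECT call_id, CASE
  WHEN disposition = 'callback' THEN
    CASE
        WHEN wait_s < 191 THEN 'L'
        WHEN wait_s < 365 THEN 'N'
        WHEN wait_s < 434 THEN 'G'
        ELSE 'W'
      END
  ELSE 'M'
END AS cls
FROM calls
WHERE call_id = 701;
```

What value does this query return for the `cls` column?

call_id = 701: disposition=callback, wait_s=210.
disposition='callback' → inner[wait_s < 365] → N

N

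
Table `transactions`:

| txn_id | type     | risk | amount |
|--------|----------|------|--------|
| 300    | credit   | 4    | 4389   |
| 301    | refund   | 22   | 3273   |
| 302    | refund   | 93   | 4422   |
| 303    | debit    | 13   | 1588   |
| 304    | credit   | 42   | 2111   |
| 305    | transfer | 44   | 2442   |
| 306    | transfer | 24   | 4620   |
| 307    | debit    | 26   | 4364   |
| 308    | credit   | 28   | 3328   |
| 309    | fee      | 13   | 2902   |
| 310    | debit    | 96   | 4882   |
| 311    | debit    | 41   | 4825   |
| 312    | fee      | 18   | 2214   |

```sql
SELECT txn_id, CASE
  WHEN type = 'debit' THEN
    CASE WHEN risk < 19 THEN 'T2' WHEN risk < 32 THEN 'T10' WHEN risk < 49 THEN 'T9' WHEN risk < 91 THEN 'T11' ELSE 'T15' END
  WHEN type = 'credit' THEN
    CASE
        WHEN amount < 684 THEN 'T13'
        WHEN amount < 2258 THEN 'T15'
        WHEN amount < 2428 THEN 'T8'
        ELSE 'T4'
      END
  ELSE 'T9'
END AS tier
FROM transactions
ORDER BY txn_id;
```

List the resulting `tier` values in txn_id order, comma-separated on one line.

txn_id=300: type='credit' → inner[ELSE] → T4
txn_id=301: type='refund' → outer ELSE → T9
txn_id=302: type='refund' → outer ELSE → T9
txn_id=303: type='debit' → inner[risk < 19] → T2
txn_id=304: type='credit' → inner[amount < 2258] → T15
txn_id=305: type='transfer' → outer ELSE → T9
txn_id=306: type='transfer' → outer ELSE → T9
txn_id=307: type='debit' → inner[risk < 32] → T10
txn_id=308: type='credit' → inner[ELSE] → T4
txn_id=309: type='fee' → outer ELSE → T9
txn_id=310: type='debit' → inner[ELSE] → T15
txn_id=311: type='debit' → inner[risk < 49] → T9
txn_id=312: type='fee' → outer ELSE → T9

T4, T9, T9, T2, T15, T9, T9, T10, T4, T9, T15, T9, T9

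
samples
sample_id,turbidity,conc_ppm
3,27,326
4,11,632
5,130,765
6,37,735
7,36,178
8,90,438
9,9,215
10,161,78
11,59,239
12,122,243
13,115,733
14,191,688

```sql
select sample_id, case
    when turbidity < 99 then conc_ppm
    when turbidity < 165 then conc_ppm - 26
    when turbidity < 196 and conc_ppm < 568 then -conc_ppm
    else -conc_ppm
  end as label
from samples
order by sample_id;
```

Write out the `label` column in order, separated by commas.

sample_id=3: turbidity < 99 → 326
sample_id=4: turbidity < 99 → 632
sample_id=5: turbidity < 165 → 739
sample_id=6: turbidity < 99 → 735
sample_id=7: turbidity < 99 → 178
sample_id=8: turbidity < 99 → 438
sample_id=9: turbidity < 99 → 215
sample_id=10: turbidity < 165 → 52
sample_id=11: turbidity < 99 → 239
sample_id=12: turbidity < 165 → 217
sample_id=13: turbidity < 165 → 707
sample_id=14: ELSE → -688

326, 632, 739, 735, 178, 438, 215, 52, 239, 217, 707, -688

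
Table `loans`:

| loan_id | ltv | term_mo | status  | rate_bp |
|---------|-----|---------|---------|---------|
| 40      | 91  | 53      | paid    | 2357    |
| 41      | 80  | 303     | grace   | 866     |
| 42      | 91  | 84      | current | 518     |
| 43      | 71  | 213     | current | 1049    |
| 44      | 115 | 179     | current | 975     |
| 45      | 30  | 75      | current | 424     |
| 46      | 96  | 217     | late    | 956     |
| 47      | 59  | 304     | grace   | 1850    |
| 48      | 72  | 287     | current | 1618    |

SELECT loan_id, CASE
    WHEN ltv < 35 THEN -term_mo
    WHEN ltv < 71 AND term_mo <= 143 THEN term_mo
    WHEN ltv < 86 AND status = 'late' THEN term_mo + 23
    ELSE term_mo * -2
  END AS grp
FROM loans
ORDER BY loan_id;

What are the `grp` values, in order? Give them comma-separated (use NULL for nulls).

-106, -606, -168, -426, -358, -75, -434, -608, -574

loan_id=40: ELSE → -106
loan_id=41: ELSE → -606
loan_id=42: ELSE → -168
loan_id=43: ELSE → -426
loan_id=44: ELSE → -358
loan_id=45: ltv < 35 → -75
loan_id=46: ELSE → -434
loan_id=47: ELSE → -608
loan_id=48: ELSE → -574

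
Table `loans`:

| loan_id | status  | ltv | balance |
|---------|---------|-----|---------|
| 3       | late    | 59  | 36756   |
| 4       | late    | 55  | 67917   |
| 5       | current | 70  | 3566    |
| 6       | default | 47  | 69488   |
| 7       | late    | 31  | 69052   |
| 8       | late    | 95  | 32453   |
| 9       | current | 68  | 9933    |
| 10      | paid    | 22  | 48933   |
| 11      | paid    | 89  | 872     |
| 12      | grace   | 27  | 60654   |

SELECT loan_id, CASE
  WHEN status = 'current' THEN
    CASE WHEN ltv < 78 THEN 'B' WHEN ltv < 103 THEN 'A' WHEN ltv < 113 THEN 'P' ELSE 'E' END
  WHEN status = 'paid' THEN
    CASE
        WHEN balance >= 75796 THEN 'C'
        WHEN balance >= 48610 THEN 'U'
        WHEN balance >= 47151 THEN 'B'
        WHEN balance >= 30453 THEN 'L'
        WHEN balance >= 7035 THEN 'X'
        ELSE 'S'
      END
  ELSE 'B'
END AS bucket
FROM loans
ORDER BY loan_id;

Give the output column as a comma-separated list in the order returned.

loan_id=3: status='late' → outer ELSE → B
loan_id=4: status='late' → outer ELSE → B
loan_id=5: status='current' → inner[ltv < 78] → B
loan_id=6: status='default' → outer ELSE → B
loan_id=7: status='late' → outer ELSE → B
loan_id=8: status='late' → outer ELSE → B
loan_id=9: status='current' → inner[ltv < 78] → B
loan_id=10: status='paid' → inner[balance >= 48610] → U
loan_id=11: status='paid' → inner[ELSE] → S
loan_id=12: status='grace' → outer ELSE → B

B, B, B, B, B, B, B, U, S, B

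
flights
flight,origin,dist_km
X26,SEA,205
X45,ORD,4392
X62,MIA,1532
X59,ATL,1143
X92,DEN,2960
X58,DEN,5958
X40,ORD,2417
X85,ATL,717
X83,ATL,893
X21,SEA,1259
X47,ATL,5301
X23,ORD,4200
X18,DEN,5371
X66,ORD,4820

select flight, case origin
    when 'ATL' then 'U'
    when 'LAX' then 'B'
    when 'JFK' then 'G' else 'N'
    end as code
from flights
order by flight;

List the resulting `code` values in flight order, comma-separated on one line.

flight=X18: ELSE → N
flight=X21: ELSE → N
flight=X23: ELSE → N
flight=X26: ELSE → N
flight=X40: ELSE → N
flight=X45: ELSE → N
flight=X47: origin='ATL' → U
flight=X58: ELSE → N
flight=X59: origin='ATL' → U
flight=X62: ELSE → N
flight=X66: ELSE → N
flight=X83: origin='ATL' → U
flight=X85: origin='ATL' → U
flight=X92: ELSE → N

N, N, N, N, N, N, U, N, U, N, N, U, U, N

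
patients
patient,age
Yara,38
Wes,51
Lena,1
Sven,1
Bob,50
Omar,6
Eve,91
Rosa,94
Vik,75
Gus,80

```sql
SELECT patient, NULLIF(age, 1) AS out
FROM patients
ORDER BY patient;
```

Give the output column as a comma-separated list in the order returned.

50, 91, 80, NULL, 6, 94, NULL, 75, 51, 38

patient=Bob: age=50 vs 1: differ → 50
patient=Eve: age=91 vs 1: differ → 91
patient=Gus: age=80 vs 1: differ → 80
patient=Lena: age=1 vs 1: equal → NULL
patient=Omar: age=6 vs 1: differ → 6
patient=Rosa: age=94 vs 1: differ → 94
patient=Sven: age=1 vs 1: equal → NULL
patient=Vik: age=75 vs 1: differ → 75
patient=Wes: age=51 vs 1: differ → 51
patient=Yara: age=38 vs 1: differ → 38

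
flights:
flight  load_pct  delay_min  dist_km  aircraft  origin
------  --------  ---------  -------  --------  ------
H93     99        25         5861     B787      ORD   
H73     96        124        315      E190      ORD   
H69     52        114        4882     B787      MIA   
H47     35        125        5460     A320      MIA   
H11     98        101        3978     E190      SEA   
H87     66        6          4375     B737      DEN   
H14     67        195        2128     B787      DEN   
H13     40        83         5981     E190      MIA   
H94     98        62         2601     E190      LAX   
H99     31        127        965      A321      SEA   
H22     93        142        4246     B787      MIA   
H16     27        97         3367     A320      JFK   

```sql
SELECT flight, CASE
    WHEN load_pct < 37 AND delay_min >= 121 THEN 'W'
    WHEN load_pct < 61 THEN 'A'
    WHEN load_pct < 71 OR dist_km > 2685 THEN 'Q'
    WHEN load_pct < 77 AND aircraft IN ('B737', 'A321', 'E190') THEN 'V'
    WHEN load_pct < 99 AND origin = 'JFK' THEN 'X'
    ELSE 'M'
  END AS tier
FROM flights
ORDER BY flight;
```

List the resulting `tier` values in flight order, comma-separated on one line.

Q, A, Q, A, Q, W, A, M, Q, Q, M, W

flight=H11: load_pct < 71 OR dist_km > 2685 → Q
flight=H13: load_pct < 61 → A
flight=H14: load_pct < 71 OR dist_km > 2685 → Q
flight=H16: load_pct < 61 → A
flight=H22: load_pct < 71 OR dist_km > 2685 → Q
flight=H47: load_pct < 37 AND delay_min >= 121 → W
flight=H69: load_pct < 61 → A
flight=H73: ELSE → M
flight=H87: load_pct < 71 OR dist_km > 2685 → Q
flight=H93: load_pct < 71 OR dist_km > 2685 → Q
flight=H94: ELSE → M
flight=H99: load_pct < 37 AND delay_min >= 121 → W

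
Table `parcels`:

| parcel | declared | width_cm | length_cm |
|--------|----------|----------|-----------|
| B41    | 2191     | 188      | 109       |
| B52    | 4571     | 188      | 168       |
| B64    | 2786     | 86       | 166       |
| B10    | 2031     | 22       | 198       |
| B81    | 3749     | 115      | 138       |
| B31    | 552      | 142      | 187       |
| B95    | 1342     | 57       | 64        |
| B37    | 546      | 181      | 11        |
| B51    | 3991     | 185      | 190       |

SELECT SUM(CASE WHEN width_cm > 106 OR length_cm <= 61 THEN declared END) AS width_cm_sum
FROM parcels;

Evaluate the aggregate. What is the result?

parcel=B41: ✓ → 2191
parcel=B52: ✓ → 4571
parcel=B64: ✗
parcel=B10: ✗
parcel=B81: ✓ → 3749
parcel=B31: ✓ → 552
parcel=B95: ✗
parcel=B37: ✓ → 546
parcel=B51: ✓ → 3991
width_cm_sum = 2191 + 4571 + 3749 + 552 + 546 + 3991 = 15600

15600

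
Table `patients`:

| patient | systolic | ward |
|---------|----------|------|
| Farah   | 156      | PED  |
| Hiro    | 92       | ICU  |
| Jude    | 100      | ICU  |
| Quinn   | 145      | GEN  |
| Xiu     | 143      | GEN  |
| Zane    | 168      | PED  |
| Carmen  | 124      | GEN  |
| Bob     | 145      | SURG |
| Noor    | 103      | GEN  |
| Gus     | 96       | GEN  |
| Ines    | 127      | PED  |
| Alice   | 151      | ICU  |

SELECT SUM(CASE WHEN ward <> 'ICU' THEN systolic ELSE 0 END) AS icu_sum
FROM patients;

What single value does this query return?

patient=Farah: ✓ → 156
patient=Hiro: ✗
patient=Jude: ✗
patient=Quinn: ✓ → 145
patient=Xiu: ✓ → 143
patient=Zane: ✓ → 168
patient=Carmen: ✓ → 124
patient=Bob: ✓ → 145
patient=Noor: ✓ → 103
patient=Gus: ✓ → 96
patient=Ines: ✓ → 127
patient=Alice: ✗
icu_sum = 156 + 145 + 143 + 168 + 124 + 145 + 103 + 96 + 127 = 1207

1207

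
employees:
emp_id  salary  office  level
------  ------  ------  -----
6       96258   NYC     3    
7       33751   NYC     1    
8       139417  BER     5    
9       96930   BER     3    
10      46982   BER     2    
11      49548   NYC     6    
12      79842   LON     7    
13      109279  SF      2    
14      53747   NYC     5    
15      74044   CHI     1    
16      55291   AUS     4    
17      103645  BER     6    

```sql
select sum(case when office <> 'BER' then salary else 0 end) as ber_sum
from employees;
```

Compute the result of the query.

551760

emp_id=6: ✓ → 96258
emp_id=7: ✓ → 33751
emp_id=8: ✗
emp_id=9: ✗
emp_id=10: ✗
emp_id=11: ✓ → 49548
emp_id=12: ✓ → 79842
emp_id=13: ✓ → 109279
emp_id=14: ✓ → 53747
emp_id=15: ✓ → 74044
emp_id=16: ✓ → 55291
emp_id=17: ✗
ber_sum = 96258 + 33751 + 49548 + 79842 + 109279 + 53747 + 74044 + 55291 = 551760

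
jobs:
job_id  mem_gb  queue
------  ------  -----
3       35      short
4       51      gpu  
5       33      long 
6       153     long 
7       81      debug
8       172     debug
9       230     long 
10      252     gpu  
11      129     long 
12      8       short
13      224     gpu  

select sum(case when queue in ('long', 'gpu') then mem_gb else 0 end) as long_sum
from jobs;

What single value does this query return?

1072

job_id=3: ✗
job_id=4: ✓ → 51
job_id=5: ✓ → 33
job_id=6: ✓ → 153
job_id=7: ✗
job_id=8: ✗
job_id=9: ✓ → 230
job_id=10: ✓ → 252
job_id=11: ✓ → 129
job_id=12: ✗
job_id=13: ✓ → 224
long_sum = 51 + 33 + 153 + 230 + 252 + 129 + 224 = 1072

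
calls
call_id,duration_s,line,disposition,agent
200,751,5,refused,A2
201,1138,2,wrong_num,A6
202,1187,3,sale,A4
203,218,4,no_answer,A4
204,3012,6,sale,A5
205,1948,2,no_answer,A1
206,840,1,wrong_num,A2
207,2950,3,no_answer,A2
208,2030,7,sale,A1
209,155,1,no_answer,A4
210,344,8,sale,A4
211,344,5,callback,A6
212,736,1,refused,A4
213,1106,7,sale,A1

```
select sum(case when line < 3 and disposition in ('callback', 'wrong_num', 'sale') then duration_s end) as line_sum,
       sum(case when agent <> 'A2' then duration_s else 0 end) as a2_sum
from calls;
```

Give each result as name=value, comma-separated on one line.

line_sum=1978, a2_sum=12218

[line_sum: line < 3 and disposition in ('callback', 'wrong_num', 'sale')]
call_id=200: ✗
call_id=201: ✓ → 1138
call_id=202: ✗
call_id=203: ✗
call_id=204: ✗
call_id=205: ✗
call_id=206: ✓ → 840
call_id=207: ✗
call_id=208: ✗
call_id=209: ✗
call_id=210: ✗
call_id=211: ✗
call_id=212: ✗
call_id=213: ✗
line_sum = 1138 + 840 = 1978
—
[a2_sum: agent <> 'A2']
call_id=200: ✗
call_id=201: ✓ → 1138
call_id=202: ✓ → 1187
call_id=203: ✓ → 218
call_id=204: ✓ → 3012
call_id=205: ✓ → 1948
call_id=206: ✗
call_id=207: ✗
call_id=208: ✓ → 2030
call_id=209: ✓ → 155
call_id=210: ✓ → 344
call_id=211: ✓ → 344
call_id=212: ✓ → 736
call_id=213: ✓ → 1106
a2_sum = 1138 + 1187 + 218 + 3012 + 1948 + 2030 + 155 + 344 + 344 + 736 + 1106 = 12218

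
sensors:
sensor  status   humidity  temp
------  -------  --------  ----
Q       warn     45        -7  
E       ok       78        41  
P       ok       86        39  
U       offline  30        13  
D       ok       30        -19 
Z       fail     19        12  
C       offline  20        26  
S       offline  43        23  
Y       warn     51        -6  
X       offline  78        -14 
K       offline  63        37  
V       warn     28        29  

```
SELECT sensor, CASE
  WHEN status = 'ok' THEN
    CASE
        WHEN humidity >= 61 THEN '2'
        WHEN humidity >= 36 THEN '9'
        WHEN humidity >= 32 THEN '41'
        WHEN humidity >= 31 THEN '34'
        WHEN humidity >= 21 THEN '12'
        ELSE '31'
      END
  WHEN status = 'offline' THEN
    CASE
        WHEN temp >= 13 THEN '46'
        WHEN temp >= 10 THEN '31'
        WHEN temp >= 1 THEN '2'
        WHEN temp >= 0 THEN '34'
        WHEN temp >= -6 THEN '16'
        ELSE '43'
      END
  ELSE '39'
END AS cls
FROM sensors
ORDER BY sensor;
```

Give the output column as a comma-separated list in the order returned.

46, 12, 2, 46, 2, 39, 46, 46, 39, 43, 39, 39

sensor=C: status='offline' → inner[temp >= 13] → 46
sensor=D: status='ok' → inner[humidity >= 21] → 12
sensor=E: status='ok' → inner[humidity >= 61] → 2
sensor=K: status='offline' → inner[temp >= 13] → 46
sensor=P: status='ok' → inner[humidity >= 61] → 2
sensor=Q: status='warn' → outer ELSE → 39
sensor=S: status='offline' → inner[temp >= 13] → 46
sensor=U: status='offline' → inner[temp >= 13] → 46
sensor=V: status='warn' → outer ELSE → 39
sensor=X: status='offline' → inner[ELSE] → 43
sensor=Y: status='warn' → outer ELSE → 39
sensor=Z: status='fail' → outer ELSE → 39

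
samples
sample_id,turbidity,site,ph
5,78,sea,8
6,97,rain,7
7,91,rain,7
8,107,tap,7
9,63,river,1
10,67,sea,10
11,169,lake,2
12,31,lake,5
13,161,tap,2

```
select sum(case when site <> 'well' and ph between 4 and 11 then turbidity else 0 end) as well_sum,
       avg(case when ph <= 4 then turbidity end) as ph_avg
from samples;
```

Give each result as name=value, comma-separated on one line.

well_sum=471, ph_avg=131

[well_sum: site <> 'well' and ph between 4 and 11]
sample_id=5: ✓ → 78
sample_id=6: ✓ → 97
sample_id=7: ✓ → 91
sample_id=8: ✓ → 107
sample_id=9: ✗
sample_id=10: ✓ → 67
sample_id=11: ✗
sample_id=12: ✓ → 31
sample_id=13: ✗
well_sum = 78 + 97 + 91 + 107 + 67 + 31 = 471
—
[ph_avg: ph <= 4]
sample_id=5: ✗
sample_id=6: ✗
sample_id=7: ✗
sample_id=8: ✗
sample_id=9: ✓ → 63
sample_id=10: ✗
sample_id=11: ✓ → 169
sample_id=12: ✗
sample_id=13: ✓ → 161
ph_avg = (63 + 169 + 161) / 3 = 131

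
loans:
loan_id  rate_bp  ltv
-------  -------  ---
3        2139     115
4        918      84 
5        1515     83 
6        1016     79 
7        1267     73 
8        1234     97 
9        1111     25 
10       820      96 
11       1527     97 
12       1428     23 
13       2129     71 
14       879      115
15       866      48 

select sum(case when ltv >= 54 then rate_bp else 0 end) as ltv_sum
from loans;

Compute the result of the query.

13444

loan_id=3: ✓ → 2139
loan_id=4: ✓ → 918
loan_id=5: ✓ → 1515
loan_id=6: ✓ → 1016
loan_id=7: ✓ → 1267
loan_id=8: ✓ → 1234
loan_id=9: ✗
loan_id=10: ✓ → 820
loan_id=11: ✓ → 1527
loan_id=12: ✗
loan_id=13: ✓ → 2129
loan_id=14: ✓ → 879
loan_id=15: ✗
ltv_sum = 2139 + 918 + 1515 + 1016 + 1267 + 1234 + 820 + 1527 + 2129 + 879 = 13444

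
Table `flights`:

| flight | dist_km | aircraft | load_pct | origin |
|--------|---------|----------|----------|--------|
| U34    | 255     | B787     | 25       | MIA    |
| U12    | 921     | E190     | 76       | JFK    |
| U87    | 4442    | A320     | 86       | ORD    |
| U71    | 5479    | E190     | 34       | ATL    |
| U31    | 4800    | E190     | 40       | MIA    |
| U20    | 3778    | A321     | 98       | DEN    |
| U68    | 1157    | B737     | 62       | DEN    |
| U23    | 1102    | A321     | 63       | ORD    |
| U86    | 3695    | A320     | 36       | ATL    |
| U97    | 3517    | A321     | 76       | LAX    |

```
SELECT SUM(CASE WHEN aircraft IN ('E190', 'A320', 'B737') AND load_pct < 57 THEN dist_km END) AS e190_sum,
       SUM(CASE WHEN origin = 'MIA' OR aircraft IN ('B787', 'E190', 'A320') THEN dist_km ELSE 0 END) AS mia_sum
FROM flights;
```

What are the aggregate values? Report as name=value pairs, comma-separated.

e190_sum=13974, mia_sum=19592

[e190_sum: aircraft IN ('E190', 'A320', 'B737') AND load_pct < 57]
flight=U34: ✗
flight=U12: ✗
flight=U87: ✗
flight=U71: ✓ → 5479
flight=U31: ✓ → 4800
flight=U20: ✗
flight=U68: ✗
flight=U23: ✗
flight=U86: ✓ → 3695
flight=U97: ✗
e190_sum = 5479 + 4800 + 3695 = 13974
—
[mia_sum: origin = 'MIA' OR aircraft IN ('B787', 'E190', 'A320')]
flight=U34: ✓ → 255
flight=U12: ✓ → 921
flight=U87: ✓ → 4442
flight=U71: ✓ → 5479
flight=U31: ✓ → 4800
flight=U20: ✗
flight=U68: ✗
flight=U23: ✗
flight=U86: ✓ → 3695
flight=U97: ✗
mia_sum = 255 + 921 + 4442 + 5479 + 4800 + 3695 = 19592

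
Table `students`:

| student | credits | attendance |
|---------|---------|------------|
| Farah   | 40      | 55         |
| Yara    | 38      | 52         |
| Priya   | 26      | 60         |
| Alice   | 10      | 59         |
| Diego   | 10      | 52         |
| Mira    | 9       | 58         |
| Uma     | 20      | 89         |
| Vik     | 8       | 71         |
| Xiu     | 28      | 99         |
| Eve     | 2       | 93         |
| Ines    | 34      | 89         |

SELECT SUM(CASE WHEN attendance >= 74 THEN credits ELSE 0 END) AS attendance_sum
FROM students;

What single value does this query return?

student=Farah: ✗
student=Yara: ✗
student=Priya: ✗
student=Alice: ✗
student=Diego: ✗
student=Mira: ✗
student=Uma: ✓ → 20
student=Vik: ✗
student=Xiu: ✓ → 28
student=Eve: ✓ → 2
student=Ines: ✓ → 34
attendance_sum = 20 + 28 + 2 + 34 = 84

84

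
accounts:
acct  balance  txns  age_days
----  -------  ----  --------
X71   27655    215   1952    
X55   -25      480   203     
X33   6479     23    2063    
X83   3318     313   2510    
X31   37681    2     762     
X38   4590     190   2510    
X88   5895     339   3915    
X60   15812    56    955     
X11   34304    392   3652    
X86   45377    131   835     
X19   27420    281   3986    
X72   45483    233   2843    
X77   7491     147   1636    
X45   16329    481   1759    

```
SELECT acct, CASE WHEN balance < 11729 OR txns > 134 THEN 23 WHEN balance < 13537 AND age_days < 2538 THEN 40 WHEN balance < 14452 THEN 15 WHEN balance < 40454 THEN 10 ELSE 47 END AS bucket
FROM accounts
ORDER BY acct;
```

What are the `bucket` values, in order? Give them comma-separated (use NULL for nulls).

23, 23, 10, 23, 23, 23, 23, 10, 23, 23, 23, 23, 47, 23

acct=X11: balance < 11729 OR txns > 134 → 23
acct=X19: balance < 11729 OR txns > 134 → 23
acct=X31: balance < 40454 → 10
acct=X33: balance < 11729 OR txns > 134 → 23
acct=X38: balance < 11729 OR txns > 134 → 23
acct=X45: balance < 11729 OR txns > 134 → 23
acct=X55: balance < 11729 OR txns > 134 → 23
acct=X60: balance < 40454 → 10
acct=X71: balance < 11729 OR txns > 134 → 23
acct=X72: balance < 11729 OR txns > 134 → 23
acct=X77: balance < 11729 OR txns > 134 → 23
acct=X83: balance < 11729 OR txns > 134 → 23
acct=X86: ELSE → 47
acct=X88: balance < 11729 OR txns > 134 → 23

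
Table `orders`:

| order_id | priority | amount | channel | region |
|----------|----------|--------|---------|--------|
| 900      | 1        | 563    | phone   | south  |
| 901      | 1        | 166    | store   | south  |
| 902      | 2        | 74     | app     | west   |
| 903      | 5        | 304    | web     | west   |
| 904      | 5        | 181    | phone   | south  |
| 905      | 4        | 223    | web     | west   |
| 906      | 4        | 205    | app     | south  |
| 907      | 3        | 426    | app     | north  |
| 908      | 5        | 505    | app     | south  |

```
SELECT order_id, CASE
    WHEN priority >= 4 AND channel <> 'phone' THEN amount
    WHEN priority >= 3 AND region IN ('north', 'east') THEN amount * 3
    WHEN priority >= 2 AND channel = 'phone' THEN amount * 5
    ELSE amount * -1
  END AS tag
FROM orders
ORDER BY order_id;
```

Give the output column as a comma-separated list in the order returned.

order_id=900: ELSE → -563
order_id=901: ELSE → -166
order_id=902: ELSE → -74
order_id=903: priority >= 4 AND channel <> 'phone' → 304
order_id=904: priority >= 2 AND channel = 'phone' → 905
order_id=905: priority >= 4 AND channel <> 'phone' → 223
order_id=906: priority >= 4 AND channel <> 'phone' → 205
order_id=907: priority >= 3 AND region IN ('north', 'east') → 1278
order_id=908: priority >= 4 AND channel <> 'phone' → 505

-563, -166, -74, 304, 905, 223, 205, 1278, 505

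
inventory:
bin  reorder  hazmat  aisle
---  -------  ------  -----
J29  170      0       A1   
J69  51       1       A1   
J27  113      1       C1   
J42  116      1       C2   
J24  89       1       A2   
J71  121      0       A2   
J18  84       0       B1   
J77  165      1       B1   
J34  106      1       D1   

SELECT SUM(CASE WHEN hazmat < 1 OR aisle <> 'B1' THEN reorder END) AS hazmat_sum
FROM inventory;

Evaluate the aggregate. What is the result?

850

bin=J29: ✓ → 170
bin=J69: ✓ → 51
bin=J27: ✓ → 113
bin=J42: ✓ → 116
bin=J24: ✓ → 89
bin=J71: ✓ → 121
bin=J18: ✓ → 84
bin=J77: ✗
bin=J34: ✓ → 106
hazmat_sum = 170 + 51 + 113 + 116 + 89 + 121 + 84 + 106 = 850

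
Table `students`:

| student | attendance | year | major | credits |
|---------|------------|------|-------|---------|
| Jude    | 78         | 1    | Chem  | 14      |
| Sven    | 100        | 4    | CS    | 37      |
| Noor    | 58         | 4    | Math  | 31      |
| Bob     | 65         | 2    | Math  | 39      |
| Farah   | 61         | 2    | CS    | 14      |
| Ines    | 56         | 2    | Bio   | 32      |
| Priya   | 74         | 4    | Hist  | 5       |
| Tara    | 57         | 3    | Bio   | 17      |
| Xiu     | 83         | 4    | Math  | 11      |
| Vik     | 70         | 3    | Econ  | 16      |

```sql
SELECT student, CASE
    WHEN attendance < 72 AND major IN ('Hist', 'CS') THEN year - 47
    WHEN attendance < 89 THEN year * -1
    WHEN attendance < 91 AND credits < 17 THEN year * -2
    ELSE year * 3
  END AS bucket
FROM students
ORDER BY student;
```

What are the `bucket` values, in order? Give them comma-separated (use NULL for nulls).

student=Bob: attendance < 89 → -2
student=Farah: attendance < 72 AND major IN ('Hist', 'CS') → -45
student=Ines: attendance < 89 → -2
student=Jude: attendance < 89 → -1
student=Noor: attendance < 89 → -4
student=Priya: attendance < 89 → -4
student=Sven: ELSE → 12
student=Tara: attendance < 89 → -3
student=Vik: attendance < 89 → -3
student=Xiu: attendance < 89 → -4

-2, -45, -2, -1, -4, -4, 12, -3, -3, -4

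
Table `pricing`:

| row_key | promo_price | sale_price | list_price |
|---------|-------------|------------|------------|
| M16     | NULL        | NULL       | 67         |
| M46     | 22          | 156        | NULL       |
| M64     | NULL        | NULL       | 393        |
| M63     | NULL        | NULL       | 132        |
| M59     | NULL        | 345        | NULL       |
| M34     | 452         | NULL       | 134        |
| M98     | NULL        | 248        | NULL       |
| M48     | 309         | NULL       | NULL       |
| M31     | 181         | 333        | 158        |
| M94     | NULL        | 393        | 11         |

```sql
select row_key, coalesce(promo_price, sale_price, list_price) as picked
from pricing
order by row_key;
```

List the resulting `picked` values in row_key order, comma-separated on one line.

row_key=M16: promo_price=NULL, sale_price=NULL, list_price=67 → 67
row_key=M31: promo_price=181 → 181
row_key=M34: promo_price=452 → 452
row_key=M46: promo_price=22 → 22
row_key=M48: promo_price=309 → 309
row_key=M59: promo_price=NULL, sale_price=345 → 345
row_key=M63: promo_price=NULL, sale_price=NULL, list_price=132 → 132
row_key=M64: promo_price=NULL, sale_price=NULL, list_price=393 → 393
row_key=M94: promo_price=NULL, sale_price=393 → 393
row_key=M98: promo_price=NULL, sale_price=248 → 248

67, 181, 452, 22, 309, 345, 132, 393, 393, 248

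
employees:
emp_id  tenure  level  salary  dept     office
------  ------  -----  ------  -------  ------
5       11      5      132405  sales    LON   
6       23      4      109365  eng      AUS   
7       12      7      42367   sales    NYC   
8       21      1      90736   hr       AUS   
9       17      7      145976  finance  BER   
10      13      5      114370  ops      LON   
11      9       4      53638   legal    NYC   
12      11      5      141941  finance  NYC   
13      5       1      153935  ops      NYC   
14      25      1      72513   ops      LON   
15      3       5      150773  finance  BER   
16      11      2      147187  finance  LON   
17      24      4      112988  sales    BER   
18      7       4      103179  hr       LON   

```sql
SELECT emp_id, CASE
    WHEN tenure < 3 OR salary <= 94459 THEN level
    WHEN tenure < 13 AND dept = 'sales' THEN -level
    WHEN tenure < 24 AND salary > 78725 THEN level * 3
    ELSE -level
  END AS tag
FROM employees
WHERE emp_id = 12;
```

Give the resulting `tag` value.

emp_id = 12: tenure=11, level=5, salary=141941, dept=finance, office=NYC.
tenure < 3 OR salary <= 94459 → false
tenure < 13 AND dept = 'sales' → false
tenure < 24 AND salary > 78725 → true → 15

15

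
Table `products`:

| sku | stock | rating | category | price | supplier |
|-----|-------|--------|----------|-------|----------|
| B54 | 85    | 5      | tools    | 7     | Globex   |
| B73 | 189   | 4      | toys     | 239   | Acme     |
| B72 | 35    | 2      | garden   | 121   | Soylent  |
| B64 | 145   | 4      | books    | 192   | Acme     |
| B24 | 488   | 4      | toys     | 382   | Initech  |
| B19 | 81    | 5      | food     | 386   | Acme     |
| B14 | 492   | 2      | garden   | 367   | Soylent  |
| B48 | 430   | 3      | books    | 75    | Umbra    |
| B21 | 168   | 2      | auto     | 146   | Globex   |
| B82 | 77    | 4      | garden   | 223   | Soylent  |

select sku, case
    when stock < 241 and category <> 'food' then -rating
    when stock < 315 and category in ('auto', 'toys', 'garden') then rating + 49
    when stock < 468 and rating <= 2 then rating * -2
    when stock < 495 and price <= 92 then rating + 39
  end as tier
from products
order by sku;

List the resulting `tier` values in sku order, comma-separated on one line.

sku=B14: (no match → NULL) → NULL
sku=B19: (no match → NULL) → NULL
sku=B21: stock < 241 and category <> 'food' → -2
sku=B24: (no match → NULL) → NULL
sku=B48: stock < 495 and price <= 92 → 42
sku=B54: stock < 241 and category <> 'food' → -5
sku=B64: stock < 241 and category <> 'food' → -4
sku=B72: stock < 241 and category <> 'food' → -2
sku=B73: stock < 241 and category <> 'food' → -4
sku=B82: stock < 241 and category <> 'food' → -4

NULL, NULL, -2, NULL, 42, -5, -4, -2, -4, -4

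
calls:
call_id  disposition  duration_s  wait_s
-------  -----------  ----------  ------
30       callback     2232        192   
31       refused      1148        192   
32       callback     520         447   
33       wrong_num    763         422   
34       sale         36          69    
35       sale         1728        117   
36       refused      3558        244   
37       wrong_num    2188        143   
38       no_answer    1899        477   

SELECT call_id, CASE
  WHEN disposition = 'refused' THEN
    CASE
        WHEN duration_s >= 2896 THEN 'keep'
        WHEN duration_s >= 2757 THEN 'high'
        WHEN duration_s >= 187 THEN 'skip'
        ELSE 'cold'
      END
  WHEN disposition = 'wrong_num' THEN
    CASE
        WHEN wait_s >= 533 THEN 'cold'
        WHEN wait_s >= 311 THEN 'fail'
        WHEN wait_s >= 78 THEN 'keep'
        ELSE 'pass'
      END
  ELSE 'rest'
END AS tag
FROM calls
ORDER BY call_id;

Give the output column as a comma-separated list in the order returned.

call_id=30: disposition='callback' → outer ELSE → rest
call_id=31: disposition='refused' → inner[duration_s >= 187] → skip
call_id=32: disposition='callback' → outer ELSE → rest
call_id=33: disposition='wrong_num' → inner[wait_s >= 311] → fail
call_id=34: disposition='sale' → outer ELSE → rest
call_id=35: disposition='sale' → outer ELSE → rest
call_id=36: disposition='refused' → inner[duration_s >= 2896] → keep
call_id=37: disposition='wrong_num' → inner[wait_s >= 78] → keep
call_id=38: disposition='no_answer' → outer ELSE → rest

rest, skip, rest, fail, rest, rest, keep, keep, rest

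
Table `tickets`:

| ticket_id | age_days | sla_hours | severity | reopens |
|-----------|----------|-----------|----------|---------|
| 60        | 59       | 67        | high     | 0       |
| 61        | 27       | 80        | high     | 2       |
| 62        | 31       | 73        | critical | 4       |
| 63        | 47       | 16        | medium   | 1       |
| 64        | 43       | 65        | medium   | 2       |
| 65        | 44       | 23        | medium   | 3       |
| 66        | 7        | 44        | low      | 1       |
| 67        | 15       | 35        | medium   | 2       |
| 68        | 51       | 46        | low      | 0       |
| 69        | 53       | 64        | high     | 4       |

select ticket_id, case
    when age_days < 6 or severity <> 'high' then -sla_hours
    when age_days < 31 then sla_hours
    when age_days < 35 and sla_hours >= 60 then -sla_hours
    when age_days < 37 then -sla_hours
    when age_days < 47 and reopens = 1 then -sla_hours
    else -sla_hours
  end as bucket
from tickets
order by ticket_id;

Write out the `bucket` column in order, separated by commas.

ticket_id=60: ELSE → -67
ticket_id=61: age_days < 31 → 80
ticket_id=62: age_days < 6 or severity <> 'high' → -73
ticket_id=63: age_days < 6 or severity <> 'high' → -16
ticket_id=64: age_days < 6 or severity <> 'high' → -65
ticket_id=65: age_days < 6 or severity <> 'high' → -23
ticket_id=66: age_days < 6 or severity <> 'high' → -44
ticket_id=67: age_days < 6 or severity <> 'high' → -35
ticket_id=68: age_days < 6 or severity <> 'high' → -46
ticket_id=69: ELSE → -64

-67, 80, -73, -16, -65, -23, -44, -35, -46, -64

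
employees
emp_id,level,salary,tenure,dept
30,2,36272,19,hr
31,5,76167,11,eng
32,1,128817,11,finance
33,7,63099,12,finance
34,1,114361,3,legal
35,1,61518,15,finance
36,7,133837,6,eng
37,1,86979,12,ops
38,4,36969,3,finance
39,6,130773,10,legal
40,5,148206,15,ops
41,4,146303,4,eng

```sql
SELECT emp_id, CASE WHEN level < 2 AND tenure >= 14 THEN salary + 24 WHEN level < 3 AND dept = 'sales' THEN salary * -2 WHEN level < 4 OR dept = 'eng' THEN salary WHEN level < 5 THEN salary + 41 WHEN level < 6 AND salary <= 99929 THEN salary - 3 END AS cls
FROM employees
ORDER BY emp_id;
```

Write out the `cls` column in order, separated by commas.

36272, 76167, 128817, NULL, 114361, 61542, 133837, 86979, 37010, NULL, NULL, 146303

emp_id=30: level < 4 OR dept = 'eng' → 36272
emp_id=31: level < 4 OR dept = 'eng' → 76167
emp_id=32: level < 4 OR dept = 'eng' → 128817
emp_id=33: (no match → NULL) → NULL
emp_id=34: level < 4 OR dept = 'eng' → 114361
emp_id=35: level < 2 AND tenure >= 14 → 61542
emp_id=36: level < 4 OR dept = 'eng' → 133837
emp_id=37: level < 4 OR dept = 'eng' → 86979
emp_id=38: level < 5 → 37010
emp_id=39: (no match → NULL) → NULL
emp_id=40: (no match → NULL) → NULL
emp_id=41: level < 4 OR dept = 'eng' → 146303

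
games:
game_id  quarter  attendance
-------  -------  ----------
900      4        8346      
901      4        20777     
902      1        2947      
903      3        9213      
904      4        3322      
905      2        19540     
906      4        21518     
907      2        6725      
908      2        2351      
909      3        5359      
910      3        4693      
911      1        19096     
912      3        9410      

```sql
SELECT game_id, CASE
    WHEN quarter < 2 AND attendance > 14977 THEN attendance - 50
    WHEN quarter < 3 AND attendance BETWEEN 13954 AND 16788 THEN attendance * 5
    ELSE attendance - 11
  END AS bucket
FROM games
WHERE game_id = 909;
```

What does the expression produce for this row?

game_id = 909: quarter=3, attendance=5359.
quarter < 2 AND attendance > 14977 → false
quarter < 3 AND attendance BETWEEN 13954 AND 16788 → false
No prior WHEN matched → ELSE → 5348

5348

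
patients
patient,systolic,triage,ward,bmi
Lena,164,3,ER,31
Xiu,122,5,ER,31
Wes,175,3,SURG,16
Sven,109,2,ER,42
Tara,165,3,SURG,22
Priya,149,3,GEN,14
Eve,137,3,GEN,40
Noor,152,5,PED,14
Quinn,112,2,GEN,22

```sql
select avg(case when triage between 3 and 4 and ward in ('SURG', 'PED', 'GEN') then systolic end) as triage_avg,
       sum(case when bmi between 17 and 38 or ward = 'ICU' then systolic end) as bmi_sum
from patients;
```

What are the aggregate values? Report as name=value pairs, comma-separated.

[triage_avg: triage between 3 and 4 and ward in ('SURG', 'PED', 'GEN')]
patient=Lena: ✗
patient=Xiu: ✗
patient=Wes: ✓ → 175
patient=Sven: ✗
patient=Tara: ✓ → 165
patient=Priya: ✓ → 149
patient=Eve: ✓ → 137
patient=Noor: ✗
patient=Quinn: ✗
triage_avg = (175 + 165 + 149 + 137) / 4 = 156.5
—
[bmi_sum: bmi between 17 and 38 or ward = 'ICU']
patient=Lena: ✓ → 164
patient=Xiu: ✓ → 122
patient=Wes: ✗
patient=Sven: ✗
patient=Tara: ✓ → 165
patient=Priya: ✗
patient=Eve: ✗
patient=Noor: ✗
patient=Quinn: ✓ → 112
bmi_sum = 164 + 122 + 165 + 112 = 563

triage_avg=156.5, bmi_sum=563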